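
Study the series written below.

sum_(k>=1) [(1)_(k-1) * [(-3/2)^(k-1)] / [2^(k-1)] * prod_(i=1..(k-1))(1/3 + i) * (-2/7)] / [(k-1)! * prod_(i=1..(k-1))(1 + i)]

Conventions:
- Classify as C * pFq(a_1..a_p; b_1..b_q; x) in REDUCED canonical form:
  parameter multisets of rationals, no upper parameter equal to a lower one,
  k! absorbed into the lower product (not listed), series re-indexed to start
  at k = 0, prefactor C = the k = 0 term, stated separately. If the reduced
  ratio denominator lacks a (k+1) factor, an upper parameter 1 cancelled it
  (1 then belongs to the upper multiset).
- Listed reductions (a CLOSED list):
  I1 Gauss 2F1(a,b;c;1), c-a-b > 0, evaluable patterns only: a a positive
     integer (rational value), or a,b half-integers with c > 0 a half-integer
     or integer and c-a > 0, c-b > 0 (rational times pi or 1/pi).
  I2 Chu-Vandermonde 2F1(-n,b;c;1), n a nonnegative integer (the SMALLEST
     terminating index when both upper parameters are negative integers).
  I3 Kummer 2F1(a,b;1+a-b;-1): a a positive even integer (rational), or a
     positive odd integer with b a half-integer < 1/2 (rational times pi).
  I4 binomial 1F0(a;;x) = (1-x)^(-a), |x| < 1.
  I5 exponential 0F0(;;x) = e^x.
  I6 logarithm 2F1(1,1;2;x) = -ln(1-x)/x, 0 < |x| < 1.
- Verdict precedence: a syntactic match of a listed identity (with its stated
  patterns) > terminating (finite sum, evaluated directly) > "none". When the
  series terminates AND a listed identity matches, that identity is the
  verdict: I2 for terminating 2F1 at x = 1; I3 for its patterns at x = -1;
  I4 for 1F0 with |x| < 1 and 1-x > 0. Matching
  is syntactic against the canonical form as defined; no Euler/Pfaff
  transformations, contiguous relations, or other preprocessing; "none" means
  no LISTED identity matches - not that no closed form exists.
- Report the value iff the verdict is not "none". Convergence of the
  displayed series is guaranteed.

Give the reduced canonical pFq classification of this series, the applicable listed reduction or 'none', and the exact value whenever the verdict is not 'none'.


Prefactor -2/7, argument -3/4: 2F1 with upper {1, 4/3} over lower {2}. Verdict: none (x = -3/4): each listed identity misses the multisets {1, 4/3} ; {2}.

The tell: x = (-3/4) and the lower running product (C = -2/7, x = -3/4) is a rising factorial.
Term ratio: r(k) = (-3/4) * (k+1) (k+4/3) / [(k+2) (k+1)] ; factor over Q: parameters, x = (-3/4), and C = -2/7.


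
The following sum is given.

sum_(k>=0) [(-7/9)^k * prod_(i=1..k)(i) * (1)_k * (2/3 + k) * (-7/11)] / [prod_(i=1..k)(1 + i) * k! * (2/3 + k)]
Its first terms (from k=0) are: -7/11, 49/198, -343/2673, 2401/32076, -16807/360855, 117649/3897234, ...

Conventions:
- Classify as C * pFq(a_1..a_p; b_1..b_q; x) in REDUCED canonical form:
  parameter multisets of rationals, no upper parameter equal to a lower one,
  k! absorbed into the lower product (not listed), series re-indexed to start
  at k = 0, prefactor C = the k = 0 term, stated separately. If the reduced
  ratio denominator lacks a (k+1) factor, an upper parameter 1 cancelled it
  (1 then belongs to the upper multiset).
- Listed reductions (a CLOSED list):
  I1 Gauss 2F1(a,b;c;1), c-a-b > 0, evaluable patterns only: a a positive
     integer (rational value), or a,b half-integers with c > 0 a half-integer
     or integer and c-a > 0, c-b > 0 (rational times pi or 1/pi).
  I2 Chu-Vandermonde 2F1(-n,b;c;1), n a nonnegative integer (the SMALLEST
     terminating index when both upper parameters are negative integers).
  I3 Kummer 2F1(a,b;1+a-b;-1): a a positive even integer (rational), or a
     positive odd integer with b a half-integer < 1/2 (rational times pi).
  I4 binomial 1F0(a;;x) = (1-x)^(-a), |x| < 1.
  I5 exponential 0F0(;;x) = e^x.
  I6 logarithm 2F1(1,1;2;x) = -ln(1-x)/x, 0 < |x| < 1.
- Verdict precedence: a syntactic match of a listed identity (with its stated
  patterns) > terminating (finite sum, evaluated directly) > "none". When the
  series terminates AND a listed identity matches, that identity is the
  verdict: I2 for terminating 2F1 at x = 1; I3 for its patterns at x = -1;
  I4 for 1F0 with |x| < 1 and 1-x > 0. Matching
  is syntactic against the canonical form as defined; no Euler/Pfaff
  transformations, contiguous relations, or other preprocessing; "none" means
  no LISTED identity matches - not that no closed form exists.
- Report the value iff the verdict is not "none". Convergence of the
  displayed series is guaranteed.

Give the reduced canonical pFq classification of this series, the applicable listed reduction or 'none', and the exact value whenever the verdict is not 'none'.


Key step: x = (-7/9) and the lower running product (C = -7/11, x = -7/9) is a rising factorial.
Consecutive-term ratio: r(k) = (-7/9) * (k+1) (k+1) / [(k+2) (k+1)] - rational; roots negated = parameters, x = (-7/9), C = -7/11.

Prefactor -7/11, argument -7/9: 2F1 with upper {1, 1} over lower {2}. Verdict (x = -7/9): logarithm (I6) applies (the logarithm: parameters (1,1;2), x = -7/9). Hence: (-9/11) * ln(16/9).


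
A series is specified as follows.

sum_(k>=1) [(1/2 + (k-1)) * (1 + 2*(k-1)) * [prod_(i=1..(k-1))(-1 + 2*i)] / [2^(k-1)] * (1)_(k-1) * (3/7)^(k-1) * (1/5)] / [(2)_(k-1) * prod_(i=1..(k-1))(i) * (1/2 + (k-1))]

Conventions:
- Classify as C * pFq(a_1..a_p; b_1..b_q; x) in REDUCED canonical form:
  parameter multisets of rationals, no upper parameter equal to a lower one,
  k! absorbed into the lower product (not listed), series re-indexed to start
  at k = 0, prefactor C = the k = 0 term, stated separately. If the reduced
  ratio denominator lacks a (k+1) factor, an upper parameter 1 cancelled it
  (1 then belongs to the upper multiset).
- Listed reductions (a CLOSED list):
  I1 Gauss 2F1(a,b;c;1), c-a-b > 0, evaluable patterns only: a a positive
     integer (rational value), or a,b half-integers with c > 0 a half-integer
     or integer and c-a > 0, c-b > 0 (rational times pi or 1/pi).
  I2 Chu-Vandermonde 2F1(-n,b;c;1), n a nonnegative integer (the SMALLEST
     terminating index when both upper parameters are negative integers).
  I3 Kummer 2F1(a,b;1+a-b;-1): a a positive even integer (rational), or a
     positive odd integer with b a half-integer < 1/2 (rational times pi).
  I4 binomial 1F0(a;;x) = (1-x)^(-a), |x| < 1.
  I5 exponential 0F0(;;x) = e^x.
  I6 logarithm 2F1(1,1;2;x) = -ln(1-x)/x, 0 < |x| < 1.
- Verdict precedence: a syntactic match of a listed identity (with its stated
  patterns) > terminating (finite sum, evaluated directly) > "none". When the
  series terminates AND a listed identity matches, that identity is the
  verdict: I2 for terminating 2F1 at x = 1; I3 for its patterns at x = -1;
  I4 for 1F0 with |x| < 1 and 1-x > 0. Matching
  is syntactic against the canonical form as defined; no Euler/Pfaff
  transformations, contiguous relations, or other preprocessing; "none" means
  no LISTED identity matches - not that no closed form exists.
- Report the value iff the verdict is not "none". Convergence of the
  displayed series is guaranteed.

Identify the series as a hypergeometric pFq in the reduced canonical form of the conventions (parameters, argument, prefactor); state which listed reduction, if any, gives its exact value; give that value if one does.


Key step: from the first term 1/5: the product of the first k integers (prefactor 1/5) is k!.
Term ratio: r(k) = (3/7) * (k+1) (k+3/2) / [(k+2) (k+1)] - rational in k. x = (3/7); t_0 = 1/5; negate the roots.

At argument 3/7: a 2F1 with upper {1, 3/2}, lower {2}, scaled by C = 1/5. Verdict: none - this 2F1 at x = 3/7 matches no listed pattern, and upper {1, 3/2} holds no stopper.


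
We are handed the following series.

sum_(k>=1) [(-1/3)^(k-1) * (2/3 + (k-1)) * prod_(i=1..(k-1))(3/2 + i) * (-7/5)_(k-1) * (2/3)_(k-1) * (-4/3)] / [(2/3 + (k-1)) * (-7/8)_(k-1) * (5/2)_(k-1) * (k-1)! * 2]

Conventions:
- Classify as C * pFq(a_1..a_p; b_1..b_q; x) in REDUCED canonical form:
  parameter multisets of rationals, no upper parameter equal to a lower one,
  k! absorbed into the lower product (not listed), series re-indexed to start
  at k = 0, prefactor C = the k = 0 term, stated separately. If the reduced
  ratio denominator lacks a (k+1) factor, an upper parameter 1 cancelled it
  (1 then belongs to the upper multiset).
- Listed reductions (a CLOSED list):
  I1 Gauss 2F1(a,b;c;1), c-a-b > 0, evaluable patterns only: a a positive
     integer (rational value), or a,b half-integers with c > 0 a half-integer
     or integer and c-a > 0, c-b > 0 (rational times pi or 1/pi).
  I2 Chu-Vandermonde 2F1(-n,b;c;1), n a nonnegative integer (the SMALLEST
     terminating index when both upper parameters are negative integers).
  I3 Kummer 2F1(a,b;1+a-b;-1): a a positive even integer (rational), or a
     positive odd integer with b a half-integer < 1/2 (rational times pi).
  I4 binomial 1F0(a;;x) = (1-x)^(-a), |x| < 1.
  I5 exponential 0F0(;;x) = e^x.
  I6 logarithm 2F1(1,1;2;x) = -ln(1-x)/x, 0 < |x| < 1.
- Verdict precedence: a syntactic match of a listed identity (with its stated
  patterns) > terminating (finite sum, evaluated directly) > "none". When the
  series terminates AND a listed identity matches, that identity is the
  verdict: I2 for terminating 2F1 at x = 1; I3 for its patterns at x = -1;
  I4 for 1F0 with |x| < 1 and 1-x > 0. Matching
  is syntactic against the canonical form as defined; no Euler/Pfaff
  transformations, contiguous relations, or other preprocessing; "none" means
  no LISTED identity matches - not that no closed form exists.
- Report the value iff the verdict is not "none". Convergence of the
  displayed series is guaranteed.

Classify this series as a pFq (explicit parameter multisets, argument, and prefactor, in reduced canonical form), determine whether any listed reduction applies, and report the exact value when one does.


Prefactor -2/3, argument -1/3: 2F1 with upper {-7/5, 2/3} over lower {-7/8}. Verdict: none - at argument -1/3 the multisets {-7/5, 2/3} ; {-7/8} match no listed identity.

Structural cue: with t_0 = -2/3, the running product (C = -2/3, x = -1/3) telescopes to a rising factorial.
Adjacent-term ratio: r(k) = (-1/3) * (k-7/5) (k+2/3) / [(k-7/8) (k+1)] - poly over poly, x = (-1/3) from leading terms; C = -2/3 at k = 0.


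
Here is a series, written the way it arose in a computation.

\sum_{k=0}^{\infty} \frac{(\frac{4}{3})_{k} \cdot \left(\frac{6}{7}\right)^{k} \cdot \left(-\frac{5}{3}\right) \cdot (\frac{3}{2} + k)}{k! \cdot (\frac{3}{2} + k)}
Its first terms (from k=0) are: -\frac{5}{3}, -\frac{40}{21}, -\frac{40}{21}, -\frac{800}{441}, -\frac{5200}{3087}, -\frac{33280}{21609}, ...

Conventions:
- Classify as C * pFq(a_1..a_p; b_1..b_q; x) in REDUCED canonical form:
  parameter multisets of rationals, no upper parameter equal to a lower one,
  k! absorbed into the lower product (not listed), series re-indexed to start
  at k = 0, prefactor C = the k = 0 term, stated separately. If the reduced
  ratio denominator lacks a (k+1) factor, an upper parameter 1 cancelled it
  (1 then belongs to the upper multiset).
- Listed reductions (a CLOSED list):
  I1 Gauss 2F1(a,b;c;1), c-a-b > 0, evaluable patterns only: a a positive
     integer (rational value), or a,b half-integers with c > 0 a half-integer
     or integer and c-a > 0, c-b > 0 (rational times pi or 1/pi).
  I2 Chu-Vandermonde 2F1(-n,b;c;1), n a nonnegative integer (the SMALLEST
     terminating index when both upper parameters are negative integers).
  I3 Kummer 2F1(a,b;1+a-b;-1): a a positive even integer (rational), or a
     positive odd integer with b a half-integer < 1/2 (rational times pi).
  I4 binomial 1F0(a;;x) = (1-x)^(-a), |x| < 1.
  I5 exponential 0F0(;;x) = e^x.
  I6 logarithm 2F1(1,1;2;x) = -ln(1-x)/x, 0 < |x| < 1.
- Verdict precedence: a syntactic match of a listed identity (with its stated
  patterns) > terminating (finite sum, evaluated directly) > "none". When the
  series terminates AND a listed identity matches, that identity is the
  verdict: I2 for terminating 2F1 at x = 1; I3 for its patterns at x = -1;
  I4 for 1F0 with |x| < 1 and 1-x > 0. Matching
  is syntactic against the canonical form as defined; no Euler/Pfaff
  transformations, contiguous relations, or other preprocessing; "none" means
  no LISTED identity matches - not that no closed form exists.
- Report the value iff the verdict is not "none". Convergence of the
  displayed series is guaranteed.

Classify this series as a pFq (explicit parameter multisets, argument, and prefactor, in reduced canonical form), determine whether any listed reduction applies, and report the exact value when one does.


Key observation: from the first term -\frac{5}{3}: striking the common factor k + 3/2 reduces the term (C = -5/3).
Term ratio: r(k) = \frac{6}{7} * (k+\frac{4}{3}) / [(k+1)] - rational in k. x = \frac{6}{7}; t_0 = -\frac{5}{3}; negate the roots.

x = \frac{6}{7} here; the reduced form reads 1F0, upper {\frac{4}{3}}, lower {-}, C = -\frac{5}{3}. Verdict: the I4 binomial reduction matches (the 1F0 binomial series: exponent -4/3, x = \frac{6}{7}). Hence: \left(-\frac{5}{3}\right) \cdot \left(\frac{1}{7}\right)^{-\frac{4}{3}}.


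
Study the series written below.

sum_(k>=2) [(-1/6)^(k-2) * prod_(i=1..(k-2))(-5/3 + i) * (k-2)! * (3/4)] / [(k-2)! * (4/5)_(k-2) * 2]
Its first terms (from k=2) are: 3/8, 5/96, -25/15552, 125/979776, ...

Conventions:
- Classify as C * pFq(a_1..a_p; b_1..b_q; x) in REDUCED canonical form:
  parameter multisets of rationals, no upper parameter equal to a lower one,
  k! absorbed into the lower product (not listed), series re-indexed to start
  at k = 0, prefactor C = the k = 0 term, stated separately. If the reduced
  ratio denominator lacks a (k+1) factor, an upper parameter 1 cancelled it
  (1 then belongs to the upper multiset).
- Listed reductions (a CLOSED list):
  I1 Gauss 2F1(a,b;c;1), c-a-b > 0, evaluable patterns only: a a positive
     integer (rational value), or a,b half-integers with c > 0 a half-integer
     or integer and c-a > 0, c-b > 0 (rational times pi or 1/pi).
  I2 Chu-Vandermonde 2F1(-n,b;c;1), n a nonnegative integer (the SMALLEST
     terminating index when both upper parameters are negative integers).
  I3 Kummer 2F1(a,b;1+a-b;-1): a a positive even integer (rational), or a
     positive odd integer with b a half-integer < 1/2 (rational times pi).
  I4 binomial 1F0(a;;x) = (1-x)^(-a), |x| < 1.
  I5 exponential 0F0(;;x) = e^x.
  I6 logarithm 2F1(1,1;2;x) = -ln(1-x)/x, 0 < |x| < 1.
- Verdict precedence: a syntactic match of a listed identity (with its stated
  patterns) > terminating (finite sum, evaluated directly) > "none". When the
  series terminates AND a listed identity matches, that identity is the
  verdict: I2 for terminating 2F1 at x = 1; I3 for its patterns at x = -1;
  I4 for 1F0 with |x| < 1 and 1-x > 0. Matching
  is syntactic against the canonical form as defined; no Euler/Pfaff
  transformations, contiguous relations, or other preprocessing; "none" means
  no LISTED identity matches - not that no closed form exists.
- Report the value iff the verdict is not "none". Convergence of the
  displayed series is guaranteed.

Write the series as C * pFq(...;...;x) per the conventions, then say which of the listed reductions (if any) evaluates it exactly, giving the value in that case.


Canonical form: C = 3/8 times 2F1 with upper {-2/3, 1}, lower {4/5}, x = -1/6. Verdict: none. A 2F1 with upper {-2/3, 1} fits none of I1-I6 at x = -1/6; the sum runs forever.

The tell: t_0 being 3/8, the factorial ratio (C = 3/8, x = -1/6) (k+a-1)!/(a-1)! is a rising factorial (a)_k.
Term ratio: r(k) = (-1/6) * (k-2/3) (k+1) / [(k+4/5) (k+1)] - rational; roots negated = parameters, x = (-1/6), C = 3/8.


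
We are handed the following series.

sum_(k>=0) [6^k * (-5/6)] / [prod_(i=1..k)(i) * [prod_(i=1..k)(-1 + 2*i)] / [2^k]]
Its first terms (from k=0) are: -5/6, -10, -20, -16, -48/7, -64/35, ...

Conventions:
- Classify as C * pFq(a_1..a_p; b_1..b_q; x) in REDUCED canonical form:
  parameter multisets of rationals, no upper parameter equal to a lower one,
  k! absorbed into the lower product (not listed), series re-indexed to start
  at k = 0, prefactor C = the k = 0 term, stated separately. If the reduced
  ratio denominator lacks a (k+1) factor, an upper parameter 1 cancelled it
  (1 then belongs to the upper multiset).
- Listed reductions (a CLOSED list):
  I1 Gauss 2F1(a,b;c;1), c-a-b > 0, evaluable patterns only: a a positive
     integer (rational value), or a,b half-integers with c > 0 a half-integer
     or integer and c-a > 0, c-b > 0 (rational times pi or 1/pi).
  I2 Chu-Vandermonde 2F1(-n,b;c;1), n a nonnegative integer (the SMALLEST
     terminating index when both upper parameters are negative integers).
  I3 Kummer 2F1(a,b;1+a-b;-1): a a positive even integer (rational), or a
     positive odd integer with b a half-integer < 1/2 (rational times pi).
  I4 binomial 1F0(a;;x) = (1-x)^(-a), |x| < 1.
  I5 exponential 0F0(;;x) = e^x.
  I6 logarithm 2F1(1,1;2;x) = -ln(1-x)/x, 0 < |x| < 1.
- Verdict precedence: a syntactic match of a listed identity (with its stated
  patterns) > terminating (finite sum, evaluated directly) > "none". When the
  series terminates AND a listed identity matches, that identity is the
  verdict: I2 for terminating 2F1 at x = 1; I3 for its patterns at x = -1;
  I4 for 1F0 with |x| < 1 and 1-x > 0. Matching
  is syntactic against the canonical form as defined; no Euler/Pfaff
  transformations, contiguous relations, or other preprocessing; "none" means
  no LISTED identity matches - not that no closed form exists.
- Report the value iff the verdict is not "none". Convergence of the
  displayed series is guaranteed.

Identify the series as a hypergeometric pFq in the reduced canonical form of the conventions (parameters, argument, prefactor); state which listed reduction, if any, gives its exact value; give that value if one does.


With C = -5/6: the canonical form is 0F1(-; 1/2; 6). Verdict: none (x = 6): each listed identity misses the multisets {-} ; {1/2}.

Key step: t_0 being -5/6, the product of the first k integers (C = -5/6, x = 6) is k!.
Adjacent-term ratio: r(k) = 6 * 1 / [(k+1/2) (k+1)] - poly over poly, x = 6 from leading terms; C = -5/6 at k = 0.


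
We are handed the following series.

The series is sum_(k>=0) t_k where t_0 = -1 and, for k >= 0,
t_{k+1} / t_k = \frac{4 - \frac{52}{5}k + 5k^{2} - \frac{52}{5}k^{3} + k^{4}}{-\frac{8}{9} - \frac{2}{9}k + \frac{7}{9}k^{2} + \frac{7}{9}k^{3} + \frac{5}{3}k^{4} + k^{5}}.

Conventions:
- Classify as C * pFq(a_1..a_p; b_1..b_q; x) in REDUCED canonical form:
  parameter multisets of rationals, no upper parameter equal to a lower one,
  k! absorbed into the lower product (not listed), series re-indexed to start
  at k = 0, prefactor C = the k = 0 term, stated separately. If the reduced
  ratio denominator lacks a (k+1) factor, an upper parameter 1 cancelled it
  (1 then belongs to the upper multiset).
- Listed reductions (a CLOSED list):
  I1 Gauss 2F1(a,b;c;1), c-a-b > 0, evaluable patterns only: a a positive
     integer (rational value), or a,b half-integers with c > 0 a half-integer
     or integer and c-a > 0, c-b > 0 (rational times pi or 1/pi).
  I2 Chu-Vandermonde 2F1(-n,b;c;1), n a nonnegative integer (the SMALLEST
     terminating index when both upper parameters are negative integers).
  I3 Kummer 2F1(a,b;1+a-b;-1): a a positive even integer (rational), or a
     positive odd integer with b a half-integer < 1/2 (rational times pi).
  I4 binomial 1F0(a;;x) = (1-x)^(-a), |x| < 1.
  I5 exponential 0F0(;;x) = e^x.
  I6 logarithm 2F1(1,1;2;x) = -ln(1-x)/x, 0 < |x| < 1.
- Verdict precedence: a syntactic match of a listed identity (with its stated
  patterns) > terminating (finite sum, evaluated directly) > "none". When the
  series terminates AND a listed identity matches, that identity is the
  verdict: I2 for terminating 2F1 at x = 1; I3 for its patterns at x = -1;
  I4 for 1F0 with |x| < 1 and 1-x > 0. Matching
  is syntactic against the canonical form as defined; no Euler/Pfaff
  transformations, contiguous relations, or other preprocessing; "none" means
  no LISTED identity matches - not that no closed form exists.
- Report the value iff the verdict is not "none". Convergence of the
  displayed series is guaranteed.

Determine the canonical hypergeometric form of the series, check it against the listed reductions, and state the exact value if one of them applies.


The tell: with t_0 = -1, the expanded ratio factors over Q; prefactor -1, roots give parameters.
Step ratio: r(k) = 1 * (k-10) (k-\frac{2}{5}) / [(k-\frac{2}{3}) (k+\frac{4}{3}) (k+1)] - rational; roots negated = parameters, x = 1, C = -1.

Prefactor -1, argument 1: 2F2 with upper {-10, -\frac{2}{5}} over lower {-\frac{2}{3}, \frac{4}{3}}. Verdict: terminating (-10 upstairs). 11 nonzero terms in all; added directly. Exact value: -\frac{59904597258808549973221}{24504792812500000000000}.


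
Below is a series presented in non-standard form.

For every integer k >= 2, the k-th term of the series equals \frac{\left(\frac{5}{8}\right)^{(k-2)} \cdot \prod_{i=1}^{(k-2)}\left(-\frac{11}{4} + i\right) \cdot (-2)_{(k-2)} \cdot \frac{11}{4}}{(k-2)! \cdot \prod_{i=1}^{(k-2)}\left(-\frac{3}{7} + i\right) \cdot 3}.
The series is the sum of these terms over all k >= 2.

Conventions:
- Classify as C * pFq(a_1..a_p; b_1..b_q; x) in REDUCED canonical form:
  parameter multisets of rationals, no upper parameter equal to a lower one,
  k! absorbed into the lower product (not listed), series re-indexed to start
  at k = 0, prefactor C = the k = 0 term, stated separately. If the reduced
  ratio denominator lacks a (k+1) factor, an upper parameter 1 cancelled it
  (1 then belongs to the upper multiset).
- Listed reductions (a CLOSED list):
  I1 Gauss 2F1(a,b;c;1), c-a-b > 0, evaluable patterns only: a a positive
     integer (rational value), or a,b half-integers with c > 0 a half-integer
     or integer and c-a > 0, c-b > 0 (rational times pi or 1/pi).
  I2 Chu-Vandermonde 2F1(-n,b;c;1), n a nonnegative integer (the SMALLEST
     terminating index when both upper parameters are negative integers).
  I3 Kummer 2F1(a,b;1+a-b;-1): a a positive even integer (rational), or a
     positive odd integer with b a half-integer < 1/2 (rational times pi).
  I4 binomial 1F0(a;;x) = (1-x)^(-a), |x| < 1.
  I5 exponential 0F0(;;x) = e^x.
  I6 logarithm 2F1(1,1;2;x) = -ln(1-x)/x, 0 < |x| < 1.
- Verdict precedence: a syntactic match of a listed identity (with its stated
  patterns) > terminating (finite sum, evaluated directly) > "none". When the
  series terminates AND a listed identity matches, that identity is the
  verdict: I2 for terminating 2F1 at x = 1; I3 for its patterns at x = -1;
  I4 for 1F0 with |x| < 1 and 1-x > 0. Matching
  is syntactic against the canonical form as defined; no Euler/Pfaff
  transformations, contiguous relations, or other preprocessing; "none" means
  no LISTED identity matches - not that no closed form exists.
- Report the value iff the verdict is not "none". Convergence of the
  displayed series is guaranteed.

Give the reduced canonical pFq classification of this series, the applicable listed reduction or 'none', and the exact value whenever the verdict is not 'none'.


The series (x = \frac{5}{8}) is 2F1: upper {-2, -\frac{7}{4}}, lower {\frac{4}{7}}, prefactor \frac{11}{12}. Verdict: terminating at k = 2: the factor (-2)_k kills every later term; summing the 3 survivors is exact. Its exact value is \frac{81087}{16384}.

The tell: from the first term \frac{11}{12}: the running product (prefactor 11/12) telescopes to a rising factorial.
Term ratio: r(k) = \frac{5}{8} * (k-2) (k-\frac{7}{4}) / [(k+\frac{4}{7}) (k+1)] ; factor over Q: parameters, x = \frac{5}{8}, and C = \frac{11}{12}.


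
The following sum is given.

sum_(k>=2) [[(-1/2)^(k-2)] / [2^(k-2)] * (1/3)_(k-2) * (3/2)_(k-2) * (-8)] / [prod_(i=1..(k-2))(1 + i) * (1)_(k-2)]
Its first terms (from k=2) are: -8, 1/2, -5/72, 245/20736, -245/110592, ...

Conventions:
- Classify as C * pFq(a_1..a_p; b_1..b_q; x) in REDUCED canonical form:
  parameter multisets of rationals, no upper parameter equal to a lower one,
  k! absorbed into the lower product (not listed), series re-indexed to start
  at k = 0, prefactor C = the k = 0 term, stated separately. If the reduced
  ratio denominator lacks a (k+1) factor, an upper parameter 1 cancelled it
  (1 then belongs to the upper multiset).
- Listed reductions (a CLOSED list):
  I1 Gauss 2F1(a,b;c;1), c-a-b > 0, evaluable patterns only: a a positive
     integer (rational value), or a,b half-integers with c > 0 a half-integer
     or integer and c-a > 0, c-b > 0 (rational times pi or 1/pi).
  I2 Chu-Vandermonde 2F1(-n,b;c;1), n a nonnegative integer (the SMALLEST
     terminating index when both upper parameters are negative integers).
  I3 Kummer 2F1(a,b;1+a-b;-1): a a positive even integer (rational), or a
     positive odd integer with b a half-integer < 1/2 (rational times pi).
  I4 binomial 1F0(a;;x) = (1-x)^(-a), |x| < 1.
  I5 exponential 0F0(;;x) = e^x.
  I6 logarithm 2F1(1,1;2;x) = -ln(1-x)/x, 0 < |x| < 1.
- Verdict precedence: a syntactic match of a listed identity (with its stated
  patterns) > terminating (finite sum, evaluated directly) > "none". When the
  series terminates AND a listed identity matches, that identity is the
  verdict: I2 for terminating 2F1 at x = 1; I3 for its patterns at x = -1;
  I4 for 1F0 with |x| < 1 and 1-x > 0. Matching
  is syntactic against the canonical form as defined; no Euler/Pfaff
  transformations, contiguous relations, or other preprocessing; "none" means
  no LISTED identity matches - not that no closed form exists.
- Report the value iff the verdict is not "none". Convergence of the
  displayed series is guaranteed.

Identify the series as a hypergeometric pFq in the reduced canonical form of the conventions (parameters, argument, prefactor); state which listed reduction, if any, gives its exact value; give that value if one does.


The series (x = -1/4) is 2F1: upper {1/3, 3/2}, lower {2}, prefactor -8. Verdict: none - at argument -1/4 the multisets {1/3, 3/2} ; {2} match no listed identity.

Structural cue: t_0 being -8, the two k-th powers (C = -8, x = -1/4) combine into one argument.
Adjacent-term ratio: r(k) = (-1/4) * (k+1/3) (k+3/2) / [(k+2) (k+1)] ; factor over Q: parameters, x = (-1/4), and C = -8.


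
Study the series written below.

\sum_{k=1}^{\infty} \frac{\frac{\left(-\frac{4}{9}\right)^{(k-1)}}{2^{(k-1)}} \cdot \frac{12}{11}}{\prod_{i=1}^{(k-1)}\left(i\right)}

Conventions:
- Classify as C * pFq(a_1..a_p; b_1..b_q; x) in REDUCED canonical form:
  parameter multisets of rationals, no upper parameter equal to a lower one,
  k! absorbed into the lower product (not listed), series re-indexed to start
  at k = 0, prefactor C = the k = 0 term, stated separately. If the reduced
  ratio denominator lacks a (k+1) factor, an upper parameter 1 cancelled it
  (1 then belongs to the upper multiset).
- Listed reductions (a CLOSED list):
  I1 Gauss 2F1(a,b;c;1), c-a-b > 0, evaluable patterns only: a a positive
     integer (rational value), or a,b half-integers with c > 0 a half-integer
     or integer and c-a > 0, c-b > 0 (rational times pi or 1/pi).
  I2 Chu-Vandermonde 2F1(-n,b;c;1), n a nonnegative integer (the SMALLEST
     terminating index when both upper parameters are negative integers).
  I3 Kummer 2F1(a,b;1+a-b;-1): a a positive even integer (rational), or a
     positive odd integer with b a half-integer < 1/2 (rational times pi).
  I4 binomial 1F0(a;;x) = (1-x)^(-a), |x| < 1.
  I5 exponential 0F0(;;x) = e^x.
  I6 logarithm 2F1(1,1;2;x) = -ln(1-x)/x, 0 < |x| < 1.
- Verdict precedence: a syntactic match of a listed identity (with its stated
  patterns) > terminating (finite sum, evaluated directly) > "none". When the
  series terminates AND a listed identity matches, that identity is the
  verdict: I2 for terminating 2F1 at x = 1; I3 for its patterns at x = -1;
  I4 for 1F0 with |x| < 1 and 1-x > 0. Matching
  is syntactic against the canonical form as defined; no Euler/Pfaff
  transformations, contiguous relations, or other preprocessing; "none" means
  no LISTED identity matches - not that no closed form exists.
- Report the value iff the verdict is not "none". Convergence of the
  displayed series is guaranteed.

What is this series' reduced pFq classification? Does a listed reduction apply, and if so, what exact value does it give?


This is \frac{12}{11} * 0F0(-; -; -\frac{2}{9}) in reduced canonical form. Verdict at x = -\frac{2}{9}: the I5 exponential reduction matches (the 0F0 exponential series at x = -\frac{2}{9}). Exact value: \frac{12}{11} \cdot e^{-\frac{2}{9}}.

First insight: t_0 being \frac{12}{11}, the product of the first k integers (C = 12/11, x = -2/9) is k!.
Term ratio: r(k) = -\frac{2}{9} * 1 / [(k+1)] ; factor over Q: parameters, x = -\frac{2}{9}, and C = \frac{12}{11}.


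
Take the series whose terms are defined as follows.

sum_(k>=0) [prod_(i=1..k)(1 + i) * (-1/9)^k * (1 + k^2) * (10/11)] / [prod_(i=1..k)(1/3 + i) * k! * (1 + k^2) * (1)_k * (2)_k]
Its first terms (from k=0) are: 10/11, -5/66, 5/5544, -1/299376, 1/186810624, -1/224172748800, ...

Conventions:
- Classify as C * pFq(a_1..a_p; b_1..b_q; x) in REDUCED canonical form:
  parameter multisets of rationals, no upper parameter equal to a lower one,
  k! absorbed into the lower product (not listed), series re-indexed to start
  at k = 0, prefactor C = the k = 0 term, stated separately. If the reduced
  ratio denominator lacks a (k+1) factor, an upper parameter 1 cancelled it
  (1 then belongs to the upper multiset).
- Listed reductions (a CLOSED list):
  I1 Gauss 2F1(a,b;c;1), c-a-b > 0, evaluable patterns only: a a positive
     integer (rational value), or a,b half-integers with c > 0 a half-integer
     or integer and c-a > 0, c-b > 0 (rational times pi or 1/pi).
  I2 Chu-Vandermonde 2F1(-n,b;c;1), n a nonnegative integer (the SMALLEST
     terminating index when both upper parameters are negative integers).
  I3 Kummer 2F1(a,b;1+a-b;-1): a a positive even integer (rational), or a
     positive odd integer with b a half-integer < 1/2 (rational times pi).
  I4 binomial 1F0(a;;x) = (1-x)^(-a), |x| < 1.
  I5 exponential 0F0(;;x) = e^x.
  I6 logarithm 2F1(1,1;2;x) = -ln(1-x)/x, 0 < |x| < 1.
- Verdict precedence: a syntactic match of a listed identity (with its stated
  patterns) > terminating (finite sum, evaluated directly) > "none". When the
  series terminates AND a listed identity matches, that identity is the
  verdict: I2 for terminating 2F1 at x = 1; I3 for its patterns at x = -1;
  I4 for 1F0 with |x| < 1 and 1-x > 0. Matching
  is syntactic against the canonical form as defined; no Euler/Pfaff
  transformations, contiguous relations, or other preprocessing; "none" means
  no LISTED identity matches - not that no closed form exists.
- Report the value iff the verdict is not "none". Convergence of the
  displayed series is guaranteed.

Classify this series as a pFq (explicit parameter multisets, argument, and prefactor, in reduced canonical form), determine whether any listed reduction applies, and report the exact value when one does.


This is 10/11 * 0F2(-; 1, 4/3; -1/9) in reduced canonical form. Verdict: none. Every listed pattern misses the 0F2 form at -1/9, upper {-}.

The tell: t_0 being 10/11, the factor k^2 + 1 cancels (top and bottom), leaving prefactor 10/11.
Term ratio: r(k) = (-1/9) * 1 / [(k+1) (k+4/3) (k+1)] - rational; roots negated = parameters, x = (-1/9), C = 10/11.


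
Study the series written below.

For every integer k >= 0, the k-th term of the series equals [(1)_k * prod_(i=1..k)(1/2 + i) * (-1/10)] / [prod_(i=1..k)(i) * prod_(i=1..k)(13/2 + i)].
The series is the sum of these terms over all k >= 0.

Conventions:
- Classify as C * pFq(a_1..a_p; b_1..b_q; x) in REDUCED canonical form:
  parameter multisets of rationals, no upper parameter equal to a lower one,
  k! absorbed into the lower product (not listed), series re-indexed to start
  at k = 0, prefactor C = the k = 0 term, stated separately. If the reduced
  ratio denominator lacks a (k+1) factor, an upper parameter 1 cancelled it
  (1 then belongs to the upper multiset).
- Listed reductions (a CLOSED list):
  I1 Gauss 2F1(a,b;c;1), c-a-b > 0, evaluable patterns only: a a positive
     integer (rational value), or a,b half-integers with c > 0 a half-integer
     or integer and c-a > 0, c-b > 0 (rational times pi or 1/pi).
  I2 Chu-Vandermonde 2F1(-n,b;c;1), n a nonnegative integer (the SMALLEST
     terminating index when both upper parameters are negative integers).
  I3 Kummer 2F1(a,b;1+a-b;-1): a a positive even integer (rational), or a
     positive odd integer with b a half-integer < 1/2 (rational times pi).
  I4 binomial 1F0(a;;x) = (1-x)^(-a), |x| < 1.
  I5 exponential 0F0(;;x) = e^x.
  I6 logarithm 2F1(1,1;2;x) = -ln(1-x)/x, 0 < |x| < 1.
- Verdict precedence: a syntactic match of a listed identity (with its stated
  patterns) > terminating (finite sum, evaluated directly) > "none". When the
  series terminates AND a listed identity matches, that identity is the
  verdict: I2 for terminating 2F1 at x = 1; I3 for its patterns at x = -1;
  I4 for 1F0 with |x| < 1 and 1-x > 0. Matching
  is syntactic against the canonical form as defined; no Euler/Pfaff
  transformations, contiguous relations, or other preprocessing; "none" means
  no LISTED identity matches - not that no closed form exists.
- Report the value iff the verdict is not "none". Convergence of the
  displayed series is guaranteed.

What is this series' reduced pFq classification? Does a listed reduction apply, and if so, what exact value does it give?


x = 1 here; the reduced form reads 2F1, upper {1, 3/2}, lower {15/2}, C = -1/10. Verdict at x = 1: the Gauss summation I1 matches (x = 1: the Gamma ratio telescopes since c-a-b = 5 > 0 and a = 1 in Z>0). Value: -13/100.

Key observation: from the first term -1/10: the running product (C = -1/10) telescopes to a rising factorial.
Term ratio: r(k) = 1 * (k+1) (k+3/2) / [(k+15/2) (k+1)] - rational; roots negated = parameters, x = 1, C = -1/10.


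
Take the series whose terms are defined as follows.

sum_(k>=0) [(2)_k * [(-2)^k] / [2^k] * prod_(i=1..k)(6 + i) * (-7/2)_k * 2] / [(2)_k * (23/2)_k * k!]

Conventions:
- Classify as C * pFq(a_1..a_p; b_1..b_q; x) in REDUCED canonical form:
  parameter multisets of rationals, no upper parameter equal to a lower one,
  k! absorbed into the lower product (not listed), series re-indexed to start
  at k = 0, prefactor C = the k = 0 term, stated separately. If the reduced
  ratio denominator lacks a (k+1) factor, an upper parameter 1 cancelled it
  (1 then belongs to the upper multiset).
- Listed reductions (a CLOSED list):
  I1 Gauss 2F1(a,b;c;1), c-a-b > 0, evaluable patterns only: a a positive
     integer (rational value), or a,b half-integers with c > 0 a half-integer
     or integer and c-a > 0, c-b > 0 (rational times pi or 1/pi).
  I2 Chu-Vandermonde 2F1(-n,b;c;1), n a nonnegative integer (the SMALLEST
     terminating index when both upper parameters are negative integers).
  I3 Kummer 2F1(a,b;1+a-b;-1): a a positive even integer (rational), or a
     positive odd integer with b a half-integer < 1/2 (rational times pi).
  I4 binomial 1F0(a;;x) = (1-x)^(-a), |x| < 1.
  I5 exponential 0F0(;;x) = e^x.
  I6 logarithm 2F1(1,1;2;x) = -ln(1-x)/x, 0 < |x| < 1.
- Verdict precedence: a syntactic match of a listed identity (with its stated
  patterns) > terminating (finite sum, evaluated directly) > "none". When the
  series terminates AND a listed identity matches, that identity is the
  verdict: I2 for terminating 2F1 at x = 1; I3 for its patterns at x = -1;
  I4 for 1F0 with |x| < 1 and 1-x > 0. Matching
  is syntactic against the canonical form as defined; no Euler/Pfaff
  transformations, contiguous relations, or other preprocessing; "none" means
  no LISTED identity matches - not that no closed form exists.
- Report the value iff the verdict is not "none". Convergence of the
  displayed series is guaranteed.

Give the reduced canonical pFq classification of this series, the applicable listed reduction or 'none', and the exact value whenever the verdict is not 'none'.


This is 2 * 2F1(-7/2, 7; 23/2; -1) in reduced canonical form. Verdict at x = -1: Kummer's theorem (I3) matches (x = -1; c = 23/2 equals 1+a-b for upper {-7/2, 7}: listed pattern). Exact value: (14549535/4194304) * pi.

Key step: t_0 being 2, the running product (C = 2) telescopes to a rising factorial.
Step ratio: r(k) = (-1) * (k-7/2) (k+7) / [(k+23/2) (k+1)] - rational in k, leading ratio (-1); with t_0 = 2, classification follows.


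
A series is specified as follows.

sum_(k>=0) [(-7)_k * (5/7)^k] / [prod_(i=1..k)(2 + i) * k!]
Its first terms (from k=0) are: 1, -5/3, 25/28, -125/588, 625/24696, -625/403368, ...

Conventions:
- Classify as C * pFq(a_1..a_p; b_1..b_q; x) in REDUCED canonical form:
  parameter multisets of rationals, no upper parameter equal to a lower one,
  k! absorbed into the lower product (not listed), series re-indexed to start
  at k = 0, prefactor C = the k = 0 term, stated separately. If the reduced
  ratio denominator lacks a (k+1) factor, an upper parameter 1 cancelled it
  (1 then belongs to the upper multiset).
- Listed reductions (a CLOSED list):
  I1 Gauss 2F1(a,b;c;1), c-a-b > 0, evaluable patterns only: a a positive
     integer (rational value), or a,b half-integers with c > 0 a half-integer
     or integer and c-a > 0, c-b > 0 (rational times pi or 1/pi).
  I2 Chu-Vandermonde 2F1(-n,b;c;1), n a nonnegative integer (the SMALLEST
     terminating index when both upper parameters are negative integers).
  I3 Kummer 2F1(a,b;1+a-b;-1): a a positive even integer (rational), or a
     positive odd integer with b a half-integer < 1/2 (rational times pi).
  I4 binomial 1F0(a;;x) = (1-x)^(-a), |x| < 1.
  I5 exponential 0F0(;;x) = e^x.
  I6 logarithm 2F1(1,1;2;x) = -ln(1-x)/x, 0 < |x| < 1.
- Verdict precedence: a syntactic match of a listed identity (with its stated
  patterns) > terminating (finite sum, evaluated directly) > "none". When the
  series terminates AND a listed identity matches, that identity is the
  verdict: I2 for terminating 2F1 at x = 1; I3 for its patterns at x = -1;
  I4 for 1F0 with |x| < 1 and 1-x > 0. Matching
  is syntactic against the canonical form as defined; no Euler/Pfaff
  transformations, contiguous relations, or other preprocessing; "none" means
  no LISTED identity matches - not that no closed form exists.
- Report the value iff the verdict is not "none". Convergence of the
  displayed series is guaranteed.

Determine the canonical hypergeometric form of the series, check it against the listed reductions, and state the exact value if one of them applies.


Key step: x = (5/7) and the lower running product (C = 1) is a rising factorial.
Adjacent-term ratio: r(k) = (5/7) * (k-7) / [(k+3) (k+1)] - poly over poly, x = (5/7) from leading terms; C = 1 at k = 0.

With C = 1: the canonical form is 1F1(-7; 3; 5/7). Verdict: terminating at k = 7: the factor (-7)_k kills every later term; summing the 8 survivors is exact. Value: 279491861/7471182096.


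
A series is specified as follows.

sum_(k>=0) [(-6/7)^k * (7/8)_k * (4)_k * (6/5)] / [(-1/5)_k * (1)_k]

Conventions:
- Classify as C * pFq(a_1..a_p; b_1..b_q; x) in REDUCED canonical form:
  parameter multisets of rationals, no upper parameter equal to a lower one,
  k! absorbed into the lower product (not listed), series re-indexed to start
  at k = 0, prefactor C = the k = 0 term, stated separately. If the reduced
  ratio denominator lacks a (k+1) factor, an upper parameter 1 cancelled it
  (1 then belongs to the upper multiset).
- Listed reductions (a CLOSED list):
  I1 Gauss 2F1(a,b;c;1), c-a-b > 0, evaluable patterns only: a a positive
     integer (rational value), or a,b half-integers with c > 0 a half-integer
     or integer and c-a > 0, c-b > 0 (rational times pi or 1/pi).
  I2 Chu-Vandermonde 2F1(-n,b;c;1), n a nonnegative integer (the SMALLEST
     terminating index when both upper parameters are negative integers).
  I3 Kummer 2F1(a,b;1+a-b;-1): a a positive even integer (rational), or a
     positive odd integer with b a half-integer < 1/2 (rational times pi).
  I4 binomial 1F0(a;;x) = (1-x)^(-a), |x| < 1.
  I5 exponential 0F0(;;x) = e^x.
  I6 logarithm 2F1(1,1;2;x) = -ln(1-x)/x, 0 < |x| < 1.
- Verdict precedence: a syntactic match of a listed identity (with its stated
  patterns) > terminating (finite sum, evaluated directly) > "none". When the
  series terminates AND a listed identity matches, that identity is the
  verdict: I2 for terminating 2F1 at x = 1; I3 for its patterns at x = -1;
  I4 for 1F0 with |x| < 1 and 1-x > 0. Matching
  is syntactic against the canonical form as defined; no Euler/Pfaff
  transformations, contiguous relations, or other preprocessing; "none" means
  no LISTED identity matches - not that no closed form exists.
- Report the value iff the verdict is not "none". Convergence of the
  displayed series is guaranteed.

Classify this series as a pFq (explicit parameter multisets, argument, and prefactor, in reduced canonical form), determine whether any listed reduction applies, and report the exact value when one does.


Reduced: x = -6/7, 2F1, upper = {7/8, 4}, lower = {-1/5}, C = 6/5. Verdict: none. A 2F1 with upper {7/8, 4} fits none of I1-I6 at x = -6/7; the sum runs forever.

The tell: t_0 being 6/5, (1)_k (C = 6/5, x = -6/7) is k! itself.
Ratio: r(k) = (-6/7) * (k+7/8) (k+4) / [(k-1/5) (k+1)] - rational; roots negated = parameters, x = (-6/7), C = 6/5.
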